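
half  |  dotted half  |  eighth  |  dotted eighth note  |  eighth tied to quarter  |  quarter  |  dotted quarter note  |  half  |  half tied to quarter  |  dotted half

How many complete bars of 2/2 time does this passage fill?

4

One bar of 2/2 = 16 sixteenth notes.
Express everything in sixteenth notes: half = 8; dotted half = 12; eighth = 2; dotted eighth note = 3; eighth tied to quarter (eighth + quarter) = 6; quarter = 4; dotted quarter note = 6; half = 8; half tied to quarter (half + quarter) = 12; dotted half = 12.
Total: 8 + 12 + 2 + 3 + 6 + 4 + 6 + 8 + 12 + 12 = 73.
73 ÷ 16 = 4 complete bars with 9 left over.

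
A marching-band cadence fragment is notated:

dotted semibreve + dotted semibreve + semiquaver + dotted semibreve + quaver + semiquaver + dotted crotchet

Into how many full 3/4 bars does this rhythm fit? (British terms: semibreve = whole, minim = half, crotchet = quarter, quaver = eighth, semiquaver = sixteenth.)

6

One bar of 3/4 = 12 sixteenth notes.
Express everything in sixteenth notes: dotted semibreve = 24; dotted semibreve = 24; semiquaver = 1; dotted semibreve = 24; quaver = 2; semiquaver = 1; dotted crotchet = 6.
Adding: 24 + 24 + 1 + 24 + 2 + 1 + 6 = 82.
82 ÷ 12 = 6 complete bars with 10 left over.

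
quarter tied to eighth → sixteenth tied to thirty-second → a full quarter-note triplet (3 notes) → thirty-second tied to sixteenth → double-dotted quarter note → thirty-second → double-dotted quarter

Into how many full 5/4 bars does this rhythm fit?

1

One bar of 5/4 = 40 thirty-second notes.
Working in thirty-second notes: quarter tied to eighth (quarter + eighth) = 12; sixteenth tied to thirty-second (sixteenth + thirty-second) = 3; a full quarter-note triplet (3 notes) (three triplet quarters span one half) = 16; thirty-second tied to sixteenth (thirty-second + sixteenth) = 3; double-dotted quarter note = 14; thirty-second = 1; double-dotted quarter = 14.
Altogether 12 + 3 + 16 + 3 + 14 + 1 + 14 = 63.
63 ÷ 40 = 1 complete bar with 23 left over.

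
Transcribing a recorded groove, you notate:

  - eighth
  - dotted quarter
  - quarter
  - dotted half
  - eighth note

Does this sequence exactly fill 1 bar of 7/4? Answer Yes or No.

One bar of 7/4 = 14 eighth notes.
Each duration in eighth notes: eighth = 1; dotted quarter = 3; quarter = 2; dotted half = 6; eighth note = 1.
Altogether 1 + 3 + 2 + 6 + 1 = 13.
13 falls short of 14, so the answer is No.

No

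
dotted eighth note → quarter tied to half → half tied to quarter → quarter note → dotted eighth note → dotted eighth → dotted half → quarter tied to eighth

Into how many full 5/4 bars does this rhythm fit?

One bar of 5/4 = 20 sixteenth notes.
Each duration in sixteenth notes: dotted eighth note = 3; quarter tied to half (quarter + half) = 12; half tied to quarter (half + quarter) = 12; quarter note = 4; dotted eighth note = 3; dotted eighth = 3; dotted half = 12; quarter tied to eighth (quarter + eighth) = 6.
Sum: 3 + 12 + 12 + 4 + 3 + 3 + 12 + 6 = 55.
55 ÷ 20 = 2 complete bars with 15 left over.

2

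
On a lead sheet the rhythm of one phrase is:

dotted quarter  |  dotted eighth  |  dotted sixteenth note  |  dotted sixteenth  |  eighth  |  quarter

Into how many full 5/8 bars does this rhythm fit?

1

One bar of 5/8 = 20 thirty-second notes.
In thirty-second notes: dotted quarter = 12; dotted eighth = 6; dotted sixteenth note = 3; dotted sixteenth = 3; eighth = 4; quarter = 8.
Adding: 12 + 6 + 3 + 3 + 4 + 8 = 36.
36 ÷ 20 = 1 complete bar with 16 left over.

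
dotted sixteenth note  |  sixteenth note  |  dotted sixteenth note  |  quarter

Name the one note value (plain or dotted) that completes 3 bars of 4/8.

3 bars of 4/8 = 48 thirty-second notes.
Each duration in thirty-second notes: dotted sixteenth note = 3; sixteenth note = 2; dotted sixteenth note = 3; quarter = 8.
Adding: 3 + 2 + 3 + 8 = 16.
Remaining: 48 − 16 = 32 thirty-second notes, which is a whole note.

whole note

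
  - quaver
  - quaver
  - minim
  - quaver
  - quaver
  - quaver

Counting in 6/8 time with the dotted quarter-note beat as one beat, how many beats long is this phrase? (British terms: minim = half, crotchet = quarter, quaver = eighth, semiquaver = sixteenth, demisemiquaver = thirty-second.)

One dotted quarter-note beat = 3 eighth notes.
Convert each value to eighth notes: quaver = 1; quaver = 1; minim = 4; quaver = 1; quaver = 1; quaver = 1.
Adding: 1 + 1 + 4 + 1 + 1 + 1 = 9.
9 ÷ 3 = 3 beats.

3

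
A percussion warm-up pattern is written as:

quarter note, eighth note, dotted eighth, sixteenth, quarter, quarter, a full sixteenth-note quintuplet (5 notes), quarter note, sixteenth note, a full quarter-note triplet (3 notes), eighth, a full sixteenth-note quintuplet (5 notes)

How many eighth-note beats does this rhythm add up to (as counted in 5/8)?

20.5

One eighth-note beat = 2 sixteenth notes.
Express everything in sixteenth notes: quarter note = 4; eighth note = 2; dotted eighth = 3; sixteenth = 1; quarter = 4; quarter = 4; a full sixteenth-note quintuplet (5 notes) (five quintuplet sixteenths span one quarter) = 4; quarter note = 4; sixteenth note = 1; a full quarter-note triplet (3 notes) (three triplet quarters span one half) = 8; eighth = 2; a full sixteenth-note quintuplet (5 notes) (five quintuplet sixteenths span one quarter) = 4.
Adding: 4 + 2 + 3 + 1 + 4 + 4 + 4 + 4 + 1 + 8 + 2 + 4 = 41.
41 ÷ 2 = 20.5 beats.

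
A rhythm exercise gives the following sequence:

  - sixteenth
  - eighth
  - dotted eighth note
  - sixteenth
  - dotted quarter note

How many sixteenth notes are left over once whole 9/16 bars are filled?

4

One bar of 9/16 = 9 sixteenth notes.
Express everything in sixteenth notes: sixteenth = 1; eighth = 2; dotted eighth note = 3; sixteenth = 1; dotted quarter note = 6.
Total: 1 + 2 + 3 + 1 + 6 = 13.
13 ÷ 9 = 1 complete bar with 4 sixteenth notes remaining.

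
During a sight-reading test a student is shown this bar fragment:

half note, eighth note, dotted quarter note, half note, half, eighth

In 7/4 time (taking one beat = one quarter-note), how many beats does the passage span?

8.5

One quarter-note beat = 2 eighth notes.
Each duration in eighth notes: half note = 4; eighth note = 1; dotted quarter note = 3; half note = 4; half = 4; eighth = 1.
Adding: 4 + 1 + 3 + 4 + 4 + 1 = 17.
17 ÷ 2 = 8.5 beats.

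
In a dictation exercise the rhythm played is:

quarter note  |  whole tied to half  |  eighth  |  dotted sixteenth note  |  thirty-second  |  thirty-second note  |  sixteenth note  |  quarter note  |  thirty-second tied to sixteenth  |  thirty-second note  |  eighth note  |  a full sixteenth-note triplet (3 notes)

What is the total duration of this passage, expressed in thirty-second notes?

Working in thirty-second notes: quarter note = 8; whole tied to half (whole + half) = 48; eighth = 4; dotted sixteenth note = 3; thirty-second = 1; thirty-second note = 1; sixteenth note = 2; quarter note = 8; thirty-second tied to sixteenth (thirty-second + sixteenth) = 3; thirty-second note = 1; eighth note = 4; a full sixteenth-note triplet (3 notes) (three triplet sixteenths span one eighth) = 4.
Sum: 8 + 48 + 4 + 3 + 1 + 1 + 2 + 8 + 3 + 1 + 4 + 4 = 87 thirty-second notes.

87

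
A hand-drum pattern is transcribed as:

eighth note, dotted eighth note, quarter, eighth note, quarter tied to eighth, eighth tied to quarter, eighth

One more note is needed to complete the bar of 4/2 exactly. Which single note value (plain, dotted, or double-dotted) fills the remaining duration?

double-dotted quarter note

The bar of 4/2 = 32 sixteenth notes.
In sixteenth notes: eighth note = 2; dotted eighth note = 3; quarter = 4; eighth note = 2; quarter tied to eighth (quarter + eighth) = 6; eighth tied to quarter (eighth + quarter) = 6; eighth = 2.
Adding: 2 + 3 + 4 + 2 + 6 + 6 + 2 = 25.
Remaining: 32 − 25 = 7 sixteenth notes, which is a double-dotted quarter note.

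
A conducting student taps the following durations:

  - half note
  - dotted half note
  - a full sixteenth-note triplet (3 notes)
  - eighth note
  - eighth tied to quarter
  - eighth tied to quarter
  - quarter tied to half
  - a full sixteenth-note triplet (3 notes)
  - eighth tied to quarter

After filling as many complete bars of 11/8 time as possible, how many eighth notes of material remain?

6

One bar of 11/8 = 11 eighth notes.
Express everything in eighth notes: half note = 4; dotted half note = 6; a full sixteenth-note triplet (3 notes) (three triplet sixteenths span one eighth) = 1; eighth note = 1; eighth tied to quarter (eighth + quarter) = 3; eighth tied to quarter (eighth + quarter) = 3; quarter tied to half (quarter + half) = 6; a full sixteenth-note triplet (3 notes) (three triplet sixteenths span one eighth) = 1; eighth tied to quarter (eighth + quarter) = 3.
Altogether 4 + 6 + 1 + 1 + 3 + 3 + 6 + 1 + 3 = 28.
28 ÷ 11 = 2 complete bars with 6 eighth notes remaining.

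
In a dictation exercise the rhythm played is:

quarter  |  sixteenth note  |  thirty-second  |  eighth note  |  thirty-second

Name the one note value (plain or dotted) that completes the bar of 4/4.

half note

The bar of 4/4 = 32 thirty-second notes.
Convert each value to thirty-second notes: quarter = 8; sixteenth note = 2; thirty-second = 1; eighth note = 4; thirty-second = 1.
Altogether 8 + 2 + 1 + 4 + 1 = 16.
Remaining: 32 − 16 = 16 thirty-second notes, which is a half note.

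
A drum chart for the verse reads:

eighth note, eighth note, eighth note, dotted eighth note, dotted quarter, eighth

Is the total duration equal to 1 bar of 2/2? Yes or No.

No

One bar of 2/2 = 16 sixteenth notes.
Working in sixteenth notes: eighth note = 2; eighth note = 2; eighth note = 2; dotted eighth note = 3; dotted quarter = 6; eighth = 2.
Total: 2 + 2 + 2 + 3 + 6 + 2 = 17.
17 exceeds 16, so the answer is No.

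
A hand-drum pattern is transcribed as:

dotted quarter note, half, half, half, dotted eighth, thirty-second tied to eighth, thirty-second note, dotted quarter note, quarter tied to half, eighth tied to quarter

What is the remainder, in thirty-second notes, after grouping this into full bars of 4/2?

56

One bar of 4/2 = 64 thirty-second notes.
Convert each value to thirty-second notes: dotted quarter note = 12; half = 16; half = 16; half = 16; dotted eighth = 6; thirty-second tied to eighth (thirty-second + eighth) = 5; thirty-second note = 1; dotted quarter note = 12; quarter tied to half (quarter + half) = 24; eighth tied to quarter (eighth + quarter) = 12.
Adding: 12 + 16 + 16 + 16 + 6 + 5 + 1 + 12 + 24 + 12 = 120.
120 ÷ 64 = 1 complete bar with 56 thirty-second notes remaining.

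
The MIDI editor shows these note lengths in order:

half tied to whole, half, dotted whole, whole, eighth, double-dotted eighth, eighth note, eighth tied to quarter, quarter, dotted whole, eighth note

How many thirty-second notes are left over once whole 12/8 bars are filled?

One bar of 12/8 = 48 thirty-second notes.
Working in thirty-second notes: half tied to whole (half + whole) = 48; half = 16; dotted whole = 48; whole = 32; eighth = 4; double-dotted eighth = 7; eighth note = 4; eighth tied to quarter (eighth + quarter) = 12; quarter = 8; dotted whole = 48; eighth note = 4.
Total: 48 + 16 + 48 + 32 + 4 + 7 + 4 + 12 + 8 + 48 + 4 = 231.
231 ÷ 48 = 4 complete bars with 39 thirty-second notes remaining.

39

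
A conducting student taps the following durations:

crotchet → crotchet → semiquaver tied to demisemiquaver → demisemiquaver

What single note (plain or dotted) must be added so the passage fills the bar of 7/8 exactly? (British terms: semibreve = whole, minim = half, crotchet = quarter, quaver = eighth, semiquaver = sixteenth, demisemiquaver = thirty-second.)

The bar of 7/8 = 28 thirty-second notes.
Express everything in thirty-second notes: crotchet = 8; crotchet = 8; semiquaver tied to demisemiquaver (semiquaver + demisemiquaver) = 3; demisemiquaver = 1.
Altogether 8 + 8 + 3 + 1 = 20.
Remaining: 28 − 20 = 8 thirty-second notes, which is a quarter note.

quarter note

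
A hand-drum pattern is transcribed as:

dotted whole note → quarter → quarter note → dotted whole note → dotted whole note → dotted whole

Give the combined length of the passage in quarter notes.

Express everything in quarter notes: dotted whole note = 6; quarter = 1; quarter note = 1; dotted whole note = 6; dotted whole note = 6; dotted whole = 6.
Total: 6 + 1 + 1 + 6 + 6 + 6 = 26 quarter notes.

26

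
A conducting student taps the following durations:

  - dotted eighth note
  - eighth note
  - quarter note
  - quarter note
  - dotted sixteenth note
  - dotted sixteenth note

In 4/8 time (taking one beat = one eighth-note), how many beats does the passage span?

One eighth-note beat = 4 thirty-second notes.
Convert each value to thirty-second notes: dotted eighth note = 6; eighth note = 4; quarter note = 8; quarter note = 8; dotted sixteenth note = 3; dotted sixteenth note = 3.
Sum: 6 + 4 + 8 + 8 + 3 + 3 = 32.
32 ÷ 4 = 8 beats.

8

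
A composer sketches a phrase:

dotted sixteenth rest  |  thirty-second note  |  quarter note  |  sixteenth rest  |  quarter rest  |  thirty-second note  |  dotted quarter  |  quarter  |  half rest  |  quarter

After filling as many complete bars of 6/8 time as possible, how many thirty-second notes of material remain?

One bar of 6/8 = 24 thirty-second notes.
Working in thirty-second notes: dotted sixteenth rest = 3; thirty-second note = 1; quarter note = 8; sixteenth rest = 2; quarter rest = 8; thirty-second note = 1; dotted quarter = 12; quarter = 8; half rest = 16; quarter = 8.
Sum: 3 + 1 + 8 + 2 + 8 + 1 + 12 + 8 + 16 + 8 = 67.
67 ÷ 24 = 2 complete bars with 19 thirty-second notes remaining.

19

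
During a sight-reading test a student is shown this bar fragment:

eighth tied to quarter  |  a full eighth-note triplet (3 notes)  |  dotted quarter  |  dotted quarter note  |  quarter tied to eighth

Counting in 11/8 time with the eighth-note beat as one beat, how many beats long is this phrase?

One eighth-note beat = 2 sixteenth notes.
Convert each value to sixteenth notes: eighth tied to quarter (eighth + quarter) = 6; a full eighth-note triplet (3 notes) (three triplet eighths span one quarter) = 4; dotted quarter = 6; dotted quarter note = 6; quarter tied to eighth (quarter + eighth) = 6.
Altogether 6 + 4 + 6 + 6 + 6 = 28.
28 ÷ 2 = 14 beats.

14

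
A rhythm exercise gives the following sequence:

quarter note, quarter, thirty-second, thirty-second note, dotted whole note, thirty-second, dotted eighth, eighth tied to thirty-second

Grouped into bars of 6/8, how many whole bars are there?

One bar of 6/8 = 24 thirty-second notes.
Each duration in thirty-second notes: quarter note = 8; quarter = 8; thirty-second = 1; thirty-second note = 1; dotted whole note = 48; thirty-second = 1; dotted eighth = 6; eighth tied to thirty-second (eighth + thirty-second) = 5.
Adding: 8 + 8 + 1 + 1 + 48 + 1 + 6 + 5 = 78.
78 ÷ 24 = 3 complete bars with 6 left over.

3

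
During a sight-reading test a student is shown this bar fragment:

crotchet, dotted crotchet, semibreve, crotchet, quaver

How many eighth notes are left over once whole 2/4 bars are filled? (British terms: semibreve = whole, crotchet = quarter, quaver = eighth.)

One bar of 2/4 = 4 eighth notes.
In eighth notes: crotchet = 2; dotted crotchet = 3; semibreve = 8; crotchet = 2; quaver = 1.
Total: 2 + 3 + 8 + 2 + 1 = 16.
16 ÷ 4 = 4 complete bars with 0 eighth notes remaining.

0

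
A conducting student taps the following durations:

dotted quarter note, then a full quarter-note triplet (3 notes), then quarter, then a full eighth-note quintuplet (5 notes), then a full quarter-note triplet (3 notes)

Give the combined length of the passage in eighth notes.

17

In eighth notes: dotted quarter note = 3; a full quarter-note triplet (3 notes) (three triplet quarters span one half) = 4; quarter = 2; a full eighth-note quintuplet (5 notes) (five quintuplet eighths span one half) = 4; a full quarter-note triplet (3 notes) (three triplet quarters span one half) = 4.
Sum: 3 + 4 + 2 + 4 + 4 = 17 eighth notes.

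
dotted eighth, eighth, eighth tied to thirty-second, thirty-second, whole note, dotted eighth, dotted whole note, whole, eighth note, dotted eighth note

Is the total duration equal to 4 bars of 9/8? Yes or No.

Yes

One bar of 9/8 = 36 thirty-second notes, so 4 bars = 144.
Each duration in thirty-second notes: dotted eighth = 6; eighth = 4; eighth tied to thirty-second (eighth + thirty-second) = 5; thirty-second = 1; whole note = 32; dotted eighth = 6; dotted whole note = 48; whole = 32; eighth note = 4; dotted eighth note = 6.
Sum: 6 + 4 + 5 + 1 + 32 + 6 + 48 + 32 + 4 + 6 = 144.
144 equals 144, so the answer is Yes.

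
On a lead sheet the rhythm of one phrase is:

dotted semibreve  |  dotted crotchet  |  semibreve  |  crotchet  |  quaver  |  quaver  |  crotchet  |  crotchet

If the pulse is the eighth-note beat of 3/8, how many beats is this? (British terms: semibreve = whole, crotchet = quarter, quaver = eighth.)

One eighth-note beat = 2 sixteenth notes.
Each duration in sixteenth notes: dotted semibreve = 24; dotted crotchet = 6; semibreve = 16; crotchet = 4; quaver = 2; quaver = 2; crotchet = 4; crotchet = 4.
Altogether 24 + 6 + 16 + 4 + 2 + 2 + 4 + 4 = 62.
62 ÷ 2 = 31 beats.

31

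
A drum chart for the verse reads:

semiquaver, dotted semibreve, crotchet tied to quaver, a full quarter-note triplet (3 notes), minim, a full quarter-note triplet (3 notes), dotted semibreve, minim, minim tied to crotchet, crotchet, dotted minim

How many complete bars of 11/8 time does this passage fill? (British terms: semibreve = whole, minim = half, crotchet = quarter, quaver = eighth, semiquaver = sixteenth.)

5

One bar of 11/8 = 22 sixteenth notes.
Convert each value to sixteenth notes: semiquaver = 1; dotted semibreve = 24; crotchet tied to quaver (crotchet + quaver) = 6; a full quarter-note triplet (3 notes) (three triplet quarters span one half) = 8; minim = 8; a full quarter-note triplet (3 notes) (three triplet quarters span one half) = 8; dotted semibreve = 24; minim = 8; minim tied to crotchet (minim + crotchet) = 12; crotchet = 4; dotted minim = 12.
Total: 1 + 24 + 6 + 8 + 8 + 8 + 24 + 8 + 12 + 4 + 12 = 115.
115 ÷ 22 = 5 complete bars with 5 left over.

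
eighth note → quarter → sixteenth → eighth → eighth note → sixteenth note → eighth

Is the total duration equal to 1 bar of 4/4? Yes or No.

One bar of 4/4 = 16 sixteenth notes.
In sixteenth notes: eighth note = 2; quarter = 4; sixteenth = 1; eighth = 2; eighth note = 2; sixteenth note = 1; eighth = 2.
Altogether 2 + 4 + 1 + 2 + 2 + 1 + 2 = 14.
14 falls short of 16, so the answer is No.

No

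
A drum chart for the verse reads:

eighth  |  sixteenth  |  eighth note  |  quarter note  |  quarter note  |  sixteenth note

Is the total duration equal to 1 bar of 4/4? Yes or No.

No

One bar of 4/4 = 16 sixteenth notes.
Working in sixteenth notes: eighth = 2; sixteenth = 1; eighth note = 2; quarter note = 4; quarter note = 4; sixteenth note = 1.
Total: 2 + 1 + 2 + 4 + 4 + 1 = 14.
14 falls short of 16, so the answer is No.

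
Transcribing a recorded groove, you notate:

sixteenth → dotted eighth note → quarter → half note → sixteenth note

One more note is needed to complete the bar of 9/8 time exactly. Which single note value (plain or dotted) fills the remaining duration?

sixteenth note

The bar of 9/8 = 18 sixteenth notes.
Working in sixteenth notes: sixteenth = 1; dotted eighth note = 3; quarter = 4; half note = 8; sixteenth note = 1.
Altogether 1 + 3 + 4 + 8 + 1 = 17.
Remaining: 18 − 17 = 1 sixteenth note, which is a sixteenth note.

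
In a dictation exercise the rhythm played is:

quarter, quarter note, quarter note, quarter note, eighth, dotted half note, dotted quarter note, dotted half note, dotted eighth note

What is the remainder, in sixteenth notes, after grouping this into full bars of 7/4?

23

One bar of 7/4 = 28 sixteenth notes.
Working in sixteenth notes: quarter = 4; quarter note = 4; quarter note = 4; quarter note = 4; eighth = 2; dotted half note = 12; dotted quarter note = 6; dotted half note = 12; dotted eighth note = 3.
Total: 4 + 4 + 4 + 4 + 2 + 12 + 6 + 12 + 3 = 51.
51 ÷ 28 = 1 complete bar with 23 sixteenth notes remaining.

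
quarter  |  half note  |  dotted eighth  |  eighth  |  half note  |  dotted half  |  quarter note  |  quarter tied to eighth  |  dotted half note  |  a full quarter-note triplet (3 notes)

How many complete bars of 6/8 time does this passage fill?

One bar of 6/8 = 12 sixteenth notes.
In sixteenth notes: quarter = 4; half note = 8; dotted eighth = 3; eighth = 2; half note = 8; dotted half = 12; quarter note = 4; quarter tied to eighth (quarter + eighth) = 6; dotted half note = 12; a full quarter-note triplet (3 notes) (three triplet quarters span one half) = 8.
Total: 4 + 8 + 3 + 2 + 8 + 12 + 4 + 6 + 12 + 8 = 67.
67 ÷ 12 = 5 complete bars with 7 left over.

5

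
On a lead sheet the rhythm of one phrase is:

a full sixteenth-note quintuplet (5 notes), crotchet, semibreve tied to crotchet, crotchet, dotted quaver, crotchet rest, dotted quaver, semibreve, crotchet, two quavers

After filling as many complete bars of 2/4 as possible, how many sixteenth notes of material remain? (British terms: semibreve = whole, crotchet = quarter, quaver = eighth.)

One bar of 2/4 = 8 sixteenth notes.
Working in sixteenth notes: a full sixteenth-note quintuplet (5 notes) (five quintuplet sixteenths span one quarter) = 4; crotchet = 4; semibreve tied to crotchet (semibreve + crotchet) = 20; crotchet = 4; dotted quaver = 3; crotchet rest = 4; dotted quaver = 3; semibreve = 16; crotchet = 4; quaver = 2; quaver = 2.
Total: 4 + 4 + 20 + 4 + 3 + 4 + 3 + 16 + 4 + 2 + 2 = 66.
66 ÷ 8 = 8 complete bars with 2 sixteenth notes remaining.

2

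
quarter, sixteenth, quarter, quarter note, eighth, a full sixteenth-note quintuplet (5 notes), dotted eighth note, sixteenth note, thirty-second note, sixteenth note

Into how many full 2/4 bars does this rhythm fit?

3

One bar of 2/4 = 16 thirty-second notes.
In thirty-second notes: quarter = 8; sixteenth = 2; quarter = 8; quarter note = 8; eighth = 4; a full sixteenth-note quintuplet (5 notes) (five quintuplet sixteenths span one quarter) = 8; dotted eighth note = 6; sixteenth note = 2; thirty-second note = 1; sixteenth note = 2.
Total: 8 + 2 + 8 + 8 + 4 + 8 + 6 + 2 + 1 + 2 = 49.
49 ÷ 16 = 3 complete bars with 1 left over.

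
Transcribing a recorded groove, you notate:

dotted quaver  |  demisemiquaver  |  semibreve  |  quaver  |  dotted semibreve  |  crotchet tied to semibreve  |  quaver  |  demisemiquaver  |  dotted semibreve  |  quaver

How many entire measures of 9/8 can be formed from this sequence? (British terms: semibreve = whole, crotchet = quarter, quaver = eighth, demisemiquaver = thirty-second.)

One bar of 9/8 = 36 thirty-second notes.
Express everything in thirty-second notes: dotted quaver = 6; demisemiquaver = 1; semibreve = 32; quaver = 4; dotted semibreve = 48; crotchet tied to semibreve (crotchet + semibreve) = 40; quaver = 4; demisemiquaver = 1; dotted semibreve = 48; quaver = 4.
Sum: 6 + 1 + 32 + 4 + 48 + 40 + 4 + 1 + 48 + 4 = 188.
188 ÷ 36 = 5 complete bars with 8 left over.

5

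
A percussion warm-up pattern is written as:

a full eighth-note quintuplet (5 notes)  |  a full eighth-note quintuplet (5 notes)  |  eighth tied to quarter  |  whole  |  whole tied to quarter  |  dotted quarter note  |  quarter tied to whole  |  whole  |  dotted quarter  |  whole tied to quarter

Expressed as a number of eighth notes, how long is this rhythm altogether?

63

In eighth notes: a full eighth-note quintuplet (5 notes) (five quintuplet eighths span one half) = 4; a full eighth-note quintuplet (5 notes) (five quintuplet eighths span one half) = 4; eighth tied to quarter (eighth + quarter) = 3; whole = 8; whole tied to quarter (whole + quarter) = 10; dotted quarter note = 3; quarter tied to whole (quarter + whole) = 10; whole = 8; dotted quarter = 3; whole tied to quarter (whole + quarter) = 10.
Total: 4 + 4 + 3 + 8 + 10 + 3 + 10 + 8 + 3 + 10 = 63 eighth notes.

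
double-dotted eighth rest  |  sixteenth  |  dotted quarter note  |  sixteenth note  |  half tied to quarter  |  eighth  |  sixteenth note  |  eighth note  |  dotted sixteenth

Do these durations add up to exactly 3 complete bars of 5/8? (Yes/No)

One bar of 5/8 = 20 thirty-second notes, so 3 bars = 60.
Each duration in thirty-second notes: double-dotted eighth rest = 7; sixteenth = 2; dotted quarter note = 12; sixteenth note = 2; half tied to quarter (half + quarter) = 24; eighth = 4; sixteenth note = 2; eighth note = 4; dotted sixteenth = 3.
Adding: 7 + 2 + 12 + 2 + 24 + 4 + 2 + 4 + 3 = 60.
60 equals 60, so the answer is Yes.

Yes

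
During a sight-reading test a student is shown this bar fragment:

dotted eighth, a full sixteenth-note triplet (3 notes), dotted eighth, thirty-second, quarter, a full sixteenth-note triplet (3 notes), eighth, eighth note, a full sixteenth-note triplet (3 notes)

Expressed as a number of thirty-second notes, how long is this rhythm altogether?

41

Each duration in thirty-second notes: dotted eighth = 6; a full sixteenth-note triplet (3 notes) (three triplet sixteenths span one eighth) = 4; dotted eighth = 6; thirty-second = 1; quarter = 8; a full sixteenth-note triplet (3 notes) (three triplet sixteenths span one eighth) = 4; eighth = 4; eighth note = 4; a full sixteenth-note triplet (3 notes) (three triplet sixteenths span one eighth) = 4.
Adding: 6 + 4 + 6 + 1 + 8 + 4 + 4 + 4 + 4 = 41 thirty-second notes.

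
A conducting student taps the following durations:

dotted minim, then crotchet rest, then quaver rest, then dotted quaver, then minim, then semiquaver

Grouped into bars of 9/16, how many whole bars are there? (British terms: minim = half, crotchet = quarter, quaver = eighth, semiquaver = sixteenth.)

3

One bar of 9/16 = 9 sixteenth notes.
Each duration in sixteenth notes: dotted minim = 12; crotchet rest = 4; quaver rest = 2; dotted quaver = 3; minim = 8; semiquaver = 1.
Sum: 12 + 4 + 2 + 3 + 8 + 1 = 30.
30 ÷ 9 = 3 complete bars with 3 left over.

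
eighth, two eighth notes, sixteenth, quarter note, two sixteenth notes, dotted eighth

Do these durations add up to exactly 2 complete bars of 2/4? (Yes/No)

Yes

One bar of 2/4 = 8 sixteenth notes, so 2 bars = 16.
Convert each value to sixteenth notes: eighth = 2; eighth note = 2; eighth note = 2; sixteenth = 1; quarter note = 4; sixteenth note = 1; sixteenth note = 1; dotted eighth = 3.
Total: 2 + 2 + 2 + 1 + 4 + 1 + 1 + 3 = 16.
16 equals 16, so the answer is Yes.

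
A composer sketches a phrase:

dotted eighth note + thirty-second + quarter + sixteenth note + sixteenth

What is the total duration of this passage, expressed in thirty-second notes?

19

In thirty-second notes: dotted eighth note = 6; thirty-second = 1; quarter = 8; sixteenth note = 2; sixteenth = 2.
Sum: 6 + 1 + 8 + 2 + 2 = 19 thirty-second notes.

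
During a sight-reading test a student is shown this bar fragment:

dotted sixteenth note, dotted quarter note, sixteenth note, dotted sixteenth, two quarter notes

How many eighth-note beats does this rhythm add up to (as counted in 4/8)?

One eighth-note beat = 4 thirty-second notes.
In thirty-second notes: dotted sixteenth note = 3; dotted quarter note = 12; sixteenth note = 2; dotted sixteenth = 3; quarter note = 8; quarter note = 8.
Total: 3 + 12 + 2 + 3 + 8 + 8 = 36.
36 ÷ 4 = 9 beats.

9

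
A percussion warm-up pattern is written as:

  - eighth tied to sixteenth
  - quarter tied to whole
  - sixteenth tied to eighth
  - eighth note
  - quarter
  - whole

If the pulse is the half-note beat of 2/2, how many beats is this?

One half-note beat = 8 sixteenth notes.
Express everything in sixteenth notes: eighth tied to sixteenth (eighth + sixteenth) = 3; quarter tied to whole (quarter + whole) = 20; sixteenth tied to eighth (sixteenth + eighth) = 3; eighth note = 2; quarter = 4; whole = 16.
Sum: 3 + 20 + 3 + 2 + 4 + 16 = 48.
48 ÷ 8 = 6 beats.

6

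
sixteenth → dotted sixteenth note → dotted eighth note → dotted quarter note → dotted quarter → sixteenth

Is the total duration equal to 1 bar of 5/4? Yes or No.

One bar of 5/4 = 40 thirty-second notes.
In thirty-second notes: sixteenth = 2; dotted sixteenth note = 3; dotted eighth note = 6; dotted quarter note = 12; dotted quarter = 12; sixteenth = 2.
Adding: 2 + 3 + 6 + 12 + 12 + 2 = 37.
37 falls short of 40, so the answer is No.

No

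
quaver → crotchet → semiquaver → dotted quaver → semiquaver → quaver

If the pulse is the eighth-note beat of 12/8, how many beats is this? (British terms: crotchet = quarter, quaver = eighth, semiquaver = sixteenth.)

One eighth-note beat = 2 sixteenth notes.
Express everything in sixteenth notes: quaver = 2; crotchet = 4; semiquaver = 1; dotted quaver = 3; semiquaver = 1; quaver = 2.
Total: 2 + 4 + 1 + 3 + 1 + 2 = 13.
13 ÷ 2 = 6.5 beats.

6.5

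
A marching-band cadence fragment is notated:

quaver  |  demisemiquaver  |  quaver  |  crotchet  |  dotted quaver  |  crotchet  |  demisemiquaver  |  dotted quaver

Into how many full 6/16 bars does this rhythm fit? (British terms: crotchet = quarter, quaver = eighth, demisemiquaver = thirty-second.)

One bar of 6/16 = 12 thirty-second notes.
Working in thirty-second notes: quaver = 4; demisemiquaver = 1; quaver = 4; crotchet = 8; dotted quaver = 6; crotchet = 8; demisemiquaver = 1; dotted quaver = 6.
Total: 4 + 1 + 4 + 8 + 6 + 8 + 1 + 6 = 38.
38 ÷ 12 = 3 complete bars with 2 left over.

3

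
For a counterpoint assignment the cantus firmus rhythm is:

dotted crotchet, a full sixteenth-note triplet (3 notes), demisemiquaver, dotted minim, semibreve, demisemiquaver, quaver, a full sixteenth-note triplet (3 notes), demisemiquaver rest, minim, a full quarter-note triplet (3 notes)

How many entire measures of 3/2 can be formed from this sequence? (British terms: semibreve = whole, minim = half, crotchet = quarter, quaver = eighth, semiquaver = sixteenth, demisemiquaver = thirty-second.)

One bar of 3/2 = 48 thirty-second notes.
Express everything in thirty-second notes: dotted crotchet = 12; a full sixteenth-note triplet (3 notes) (three triplet sixteenths span one eighth) = 4; demisemiquaver = 1; dotted minim = 24; semibreve = 32; demisemiquaver = 1; quaver = 4; a full sixteenth-note triplet (3 notes) (three triplet sixteenths span one eighth) = 4; demisemiquaver rest = 1; minim = 16; a full quarter-note triplet (3 notes) (three triplet quarters span one half) = 16.
Sum: 12 + 4 + 1 + 24 + 32 + 1 + 4 + 4 + 1 + 16 + 16 = 115.
115 ÷ 48 = 2 complete bars with 19 left over.

2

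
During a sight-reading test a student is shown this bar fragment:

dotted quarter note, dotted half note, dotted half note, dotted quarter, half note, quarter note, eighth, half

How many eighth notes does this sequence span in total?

In eighth notes: dotted quarter note = 3; dotted half note = 6; dotted half note = 6; dotted quarter = 3; half note = 4; quarter note = 2; eighth = 1; half = 4.
Total: 3 + 6 + 6 + 3 + 4 + 2 + 1 + 4 = 29 eighth notes.

29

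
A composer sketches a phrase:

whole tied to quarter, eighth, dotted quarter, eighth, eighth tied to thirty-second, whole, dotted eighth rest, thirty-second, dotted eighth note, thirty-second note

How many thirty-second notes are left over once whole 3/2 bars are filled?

One bar of 3/2 = 48 thirty-second notes.
In thirty-second notes: whole tied to quarter (whole + quarter) = 40; eighth = 4; dotted quarter = 12; eighth = 4; eighth tied to thirty-second (eighth + thirty-second) = 5; whole = 32; dotted eighth rest = 6; thirty-second = 1; dotted eighth note = 6; thirty-second note = 1.
Sum: 40 + 4 + 12 + 4 + 5 + 32 + 6 + 1 + 6 + 1 = 111.
111 ÷ 48 = 2 complete bars with 15 thirty-second notes remaining.

15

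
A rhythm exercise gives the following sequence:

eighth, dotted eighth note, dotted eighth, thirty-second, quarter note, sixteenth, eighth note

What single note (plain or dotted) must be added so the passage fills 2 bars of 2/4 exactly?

thirty-second note

2 bars of 2/4 = 32 thirty-second notes.
Working in thirty-second notes: eighth = 4; dotted eighth note = 6; dotted eighth = 6; thirty-second = 1; quarter note = 8; sixteenth = 2; eighth note = 4.
Sum: 4 + 6 + 6 + 1 + 8 + 2 + 4 = 31.
Remaining: 32 − 31 = 1 thirty-second note, which is a thirty-second note.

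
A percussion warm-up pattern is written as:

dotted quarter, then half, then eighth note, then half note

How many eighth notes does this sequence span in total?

Each duration in eighth notes: dotted quarter = 3; half = 4; eighth note = 1; half note = 4.
Sum: 3 + 4 + 1 + 4 = 12 eighth notes.

12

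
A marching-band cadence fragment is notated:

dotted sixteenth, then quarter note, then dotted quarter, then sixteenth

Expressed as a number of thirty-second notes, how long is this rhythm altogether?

Each duration in thirty-second notes: dotted sixteenth = 3; quarter note = 8; dotted quarter = 12; sixteenth = 2.
Sum: 3 + 8 + 12 + 2 = 25 thirty-second notes.

25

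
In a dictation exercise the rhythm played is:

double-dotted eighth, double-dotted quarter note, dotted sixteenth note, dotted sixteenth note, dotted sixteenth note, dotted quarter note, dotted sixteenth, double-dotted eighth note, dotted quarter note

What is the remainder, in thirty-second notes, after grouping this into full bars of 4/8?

One bar of 4/8 = 16 thirty-second notes.
In thirty-second notes: double-dotted eighth = 7; double-dotted quarter note = 14; dotted sixteenth note = 3; dotted sixteenth note = 3; dotted sixteenth note = 3; dotted quarter note = 12; dotted sixteenth = 3; double-dotted eighth note = 7; dotted quarter note = 12.
Sum: 7 + 14 + 3 + 3 + 3 + 12 + 3 + 7 + 12 = 64.
64 ÷ 16 = 4 complete bars with 0 thirty-second notes remaining.

0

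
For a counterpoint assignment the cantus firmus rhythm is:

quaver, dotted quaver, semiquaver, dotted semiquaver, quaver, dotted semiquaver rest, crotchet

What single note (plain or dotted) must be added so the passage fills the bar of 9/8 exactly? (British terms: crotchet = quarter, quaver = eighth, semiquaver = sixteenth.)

The bar of 9/8 = 36 thirty-second notes.
Working in thirty-second notes: quaver = 4; dotted quaver = 6; semiquaver = 2; dotted semiquaver = 3; quaver = 4; dotted semiquaver rest = 3; crotchet = 8.
Altogether 4 + 6 + 2 + 3 + 4 + 3 + 8 = 30.
Remaining: 36 − 30 = 6 thirty-second notes, which is a dotted eighth note.

dotted eighth note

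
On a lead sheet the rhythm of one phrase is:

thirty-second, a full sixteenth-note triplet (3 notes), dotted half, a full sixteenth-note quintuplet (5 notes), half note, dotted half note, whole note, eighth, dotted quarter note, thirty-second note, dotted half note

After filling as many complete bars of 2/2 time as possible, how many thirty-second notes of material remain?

22

One bar of 2/2 = 32 thirty-second notes.
In thirty-second notes: thirty-second = 1; a full sixteenth-note triplet (3 notes) (three triplet sixteenths span one eighth) = 4; dotted half = 24; a full sixteenth-note quintuplet (5 notes) (five quintuplet sixteenths span one quarter) = 8; half note = 16; dotted half note = 24; whole note = 32; eighth = 4; dotted quarter note = 12; thirty-second note = 1; dotted half note = 24.
Altogether 1 + 4 + 24 + 8 + 16 + 24 + 32 + 4 + 12 + 1 + 24 = 150.
150 ÷ 32 = 4 complete bars with 22 thirty-second notes remaining.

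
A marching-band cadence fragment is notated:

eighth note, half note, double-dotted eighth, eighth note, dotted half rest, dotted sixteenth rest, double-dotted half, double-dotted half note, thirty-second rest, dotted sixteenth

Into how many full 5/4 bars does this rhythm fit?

2

One bar of 5/4 = 40 thirty-second notes.
In thirty-second notes: eighth note = 4; half note = 16; double-dotted eighth = 7; eighth note = 4; dotted half rest = 24; dotted sixteenth rest = 3; double-dotted half = 28; double-dotted half note = 28; thirty-second rest = 1; dotted sixteenth = 3.
Altogether 4 + 16 + 7 + 4 + 24 + 3 + 28 + 28 + 1 + 3 = 118.
118 ÷ 40 = 2 complete bars with 38 left over.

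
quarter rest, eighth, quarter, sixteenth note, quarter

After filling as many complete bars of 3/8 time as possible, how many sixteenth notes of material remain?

One bar of 3/8 = 6 sixteenth notes.
In sixteenth notes: quarter rest = 4; eighth = 2; quarter = 4; sixteenth note = 1; quarter = 4.
Sum: 4 + 2 + 4 + 1 + 4 = 15.
15 ÷ 6 = 2 complete bars with 3 sixteenth notes remaining.

3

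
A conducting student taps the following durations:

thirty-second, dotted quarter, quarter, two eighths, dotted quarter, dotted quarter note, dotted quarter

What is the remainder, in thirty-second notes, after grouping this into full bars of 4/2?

1

One bar of 4/2 = 64 thirty-second notes.
Express everything in thirty-second notes: thirty-second = 1; dotted quarter = 12; quarter = 8; eighth = 4; eighth = 4; dotted quarter = 12; dotted quarter note = 12; dotted quarter = 12.
Total: 1 + 12 + 8 + 4 + 4 + 12 + 12 + 12 = 65.
65 ÷ 64 = 1 complete bar with 1 thirty-second note remaining.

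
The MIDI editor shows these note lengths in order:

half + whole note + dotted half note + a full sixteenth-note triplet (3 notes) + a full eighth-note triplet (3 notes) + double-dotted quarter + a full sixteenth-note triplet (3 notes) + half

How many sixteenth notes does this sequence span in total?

Convert each value to sixteenth notes: half = 8; whole note = 16; dotted half note = 12; a full sixteenth-note triplet (3 notes) (three triplet sixteenths span one eighth) = 2; a full eighth-note triplet (3 notes) (three triplet eighths span one quarter) = 4; double-dotted quarter = 7; a full sixteenth-note triplet (3 notes) (three triplet sixteenths span one eighth) = 2; half = 8.
Total: 8 + 16 + 12 + 2 + 4 + 7 + 2 + 8 = 59 sixteenth notes.

59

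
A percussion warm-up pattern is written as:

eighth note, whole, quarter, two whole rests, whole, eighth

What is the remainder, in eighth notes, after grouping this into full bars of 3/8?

0

One bar of 3/8 = 3 eighth notes.
Express everything in eighth notes: eighth note = 1; whole = 8; quarter = 2; whole rest = 8; whole rest = 8; whole = 8; eighth = 1.
Altogether 1 + 8 + 2 + 8 + 8 + 8 + 1 = 36.
36 ÷ 3 = 12 complete bars with 0 eighth notes remaining.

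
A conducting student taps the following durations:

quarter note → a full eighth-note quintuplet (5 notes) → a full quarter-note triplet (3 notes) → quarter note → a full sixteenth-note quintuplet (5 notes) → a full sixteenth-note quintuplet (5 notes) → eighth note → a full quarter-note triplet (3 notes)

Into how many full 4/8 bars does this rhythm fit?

One bar of 4/8 = 4 eighth notes.
Express everything in eighth notes: quarter note = 2; a full eighth-note quintuplet (5 notes) (five quintuplet eighths span one half) = 4; a full quarter-note triplet (3 notes) (three triplet quarters span one half) = 4; quarter note = 2; a full sixteenth-note quintuplet (5 notes) (five quintuplet sixteenths span one quarter) = 2; a full sixteenth-note quintuplet (5 notes) (five quintuplet sixteenths span one quarter) = 2; eighth note = 1; a full quarter-note triplet (3 notes) (three triplet quarters span one half) = 4.
Altogether 2 + 4 + 4 + 2 + 2 + 2 + 1 + 4 = 21.
21 ÷ 4 = 5 complete bars with 1 left over.

5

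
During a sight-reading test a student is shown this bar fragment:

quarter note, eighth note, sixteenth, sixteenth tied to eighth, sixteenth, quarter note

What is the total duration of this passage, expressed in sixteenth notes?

15

In sixteenth notes: quarter note = 4; eighth note = 2; sixteenth = 1; sixteenth tied to eighth (sixteenth + eighth) = 3; sixteenth = 1; quarter note = 4.
Total: 4 + 2 + 1 + 3 + 1 + 4 = 15 sixteenth notes.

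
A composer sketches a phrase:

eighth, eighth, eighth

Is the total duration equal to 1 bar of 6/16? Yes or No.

Yes

One bar of 6/16 = 3 eighth notes.
Convert each value to eighth notes: eighth = 1; eighth = 1; eighth = 1.
Adding: 1 + 1 + 1 = 3.
3 equals 3, so the answer is Yes.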